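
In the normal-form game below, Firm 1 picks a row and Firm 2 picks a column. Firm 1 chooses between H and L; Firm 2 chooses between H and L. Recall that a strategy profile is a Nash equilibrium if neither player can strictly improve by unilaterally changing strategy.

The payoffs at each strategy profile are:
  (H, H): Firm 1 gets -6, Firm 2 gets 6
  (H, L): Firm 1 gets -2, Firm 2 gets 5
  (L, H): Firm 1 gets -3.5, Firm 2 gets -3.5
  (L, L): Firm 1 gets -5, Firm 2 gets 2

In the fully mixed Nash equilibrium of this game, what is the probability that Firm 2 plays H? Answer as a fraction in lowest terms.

6/11

Let y be the probability that Firm 2 plays H. In a completely mixed equilibrium, Firm 1 must be indifferent between H and L.
Firm 1's expected payoff from H is −6y − 2(1−y); from L it is −3.5y − 5(1−y).
Setting these equal: −4y − 2 = 1.5y − 5, so y = 6/11.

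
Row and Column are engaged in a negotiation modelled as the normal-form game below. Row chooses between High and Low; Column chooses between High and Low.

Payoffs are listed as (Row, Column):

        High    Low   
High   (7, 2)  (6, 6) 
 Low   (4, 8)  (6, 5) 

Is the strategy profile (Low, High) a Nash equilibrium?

At (Low, High), Row earns 4; switching to High would give 7, so Row would deviate.
Column earns 8; switching to Low would give 5, so Column has no profitable deviation.
Since at least one player can profitably deviate, this is not a Nash equilibrium.

No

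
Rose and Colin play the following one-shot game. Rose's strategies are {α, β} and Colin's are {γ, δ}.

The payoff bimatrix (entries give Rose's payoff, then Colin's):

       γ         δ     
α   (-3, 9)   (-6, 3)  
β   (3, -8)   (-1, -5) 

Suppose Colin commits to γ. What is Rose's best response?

Against γ, Rose earns -3 from α and 3 from β.
So β is the best response.

β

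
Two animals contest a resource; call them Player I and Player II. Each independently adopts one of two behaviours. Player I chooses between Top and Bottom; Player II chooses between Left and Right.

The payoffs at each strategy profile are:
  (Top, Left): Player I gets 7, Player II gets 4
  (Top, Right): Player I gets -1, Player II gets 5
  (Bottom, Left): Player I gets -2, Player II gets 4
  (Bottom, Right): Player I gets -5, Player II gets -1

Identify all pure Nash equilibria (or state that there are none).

(Top, Right)

(Top, Left): Player II prefers Right (5 > 4) — not an equilibrium.
(Top, Right): Player I gets -1 ≥ -5 from Bottom, and Player II gets 5 ≥ 4 from Left — Nash equilibrium.
(Bottom, Left): Player I prefers Top (7 > -2) — not an equilibrium.
(Bottom, Right): Player I prefers Top (-1 > -5); Player II prefers Left (4 > -1) — not an equilibrium.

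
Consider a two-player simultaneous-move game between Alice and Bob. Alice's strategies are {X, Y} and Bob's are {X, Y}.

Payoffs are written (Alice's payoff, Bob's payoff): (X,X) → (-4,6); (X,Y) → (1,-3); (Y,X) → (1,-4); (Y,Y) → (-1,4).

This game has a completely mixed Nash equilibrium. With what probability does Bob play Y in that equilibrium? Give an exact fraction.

5/7

Let y be the probability that Bob plays X. In a completely mixed equilibrium, Alice must be indifferent between X and Y.
Alice's expected payoff from X is −4y + (1−y); from Y it is y − (1−y).
Setting these equal: −5y + 1 = 2y − 1, so y = 2/7.
Therefore Bob plays Y with probability 1 − 2/7 = 5/7.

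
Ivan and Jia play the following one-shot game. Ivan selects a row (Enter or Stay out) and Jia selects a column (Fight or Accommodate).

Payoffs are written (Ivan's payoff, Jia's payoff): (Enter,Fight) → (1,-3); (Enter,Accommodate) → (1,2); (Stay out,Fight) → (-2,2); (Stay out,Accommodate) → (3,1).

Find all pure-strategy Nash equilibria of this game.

(Enter, Fight): Jia prefers Accommodate (2 > -3) — not an equilibrium.
(Enter, Accommodate): Ivan prefers Stay out (3 > 1) — not an equilibrium.
(Stay out, Fight): Ivan prefers Enter (1 > -2) — not an equilibrium.
(Stay out, Accommodate): Jia prefers Fight (2 > 1) — not an equilibrium.

none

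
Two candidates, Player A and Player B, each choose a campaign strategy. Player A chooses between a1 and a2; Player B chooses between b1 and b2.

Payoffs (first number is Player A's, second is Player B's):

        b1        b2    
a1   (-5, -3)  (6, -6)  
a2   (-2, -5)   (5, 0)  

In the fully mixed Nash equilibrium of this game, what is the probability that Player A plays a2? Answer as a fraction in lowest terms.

3/8

Let x be the probability that Player A plays a1. In a completely mixed equilibrium, Player B must be indifferent between b1 and b2.
Player B's expected payoff from b1 is −3x − 5(1−x); from b2 it is −6x.
Setting these equal: 2x − 5 = −6x, so x = 5/8.
Therefore Player A plays a2 with probability 1 − 5/8 = 3/8.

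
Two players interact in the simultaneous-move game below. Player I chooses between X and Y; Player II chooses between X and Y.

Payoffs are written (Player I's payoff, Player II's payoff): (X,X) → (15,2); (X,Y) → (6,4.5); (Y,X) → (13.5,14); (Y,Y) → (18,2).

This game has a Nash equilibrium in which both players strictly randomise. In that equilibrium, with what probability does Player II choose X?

Let q be the probability that Player II plays X. In a completely mixed equilibrium, Player I must be indifferent between X and Y.
Player I's expected payoff from X is 15q + 6(1−q); from Y it is 13.5q + 18(1−q).
Setting these equal: 9q + 6 = −4.5q + 18, so q = 8/9.

8/9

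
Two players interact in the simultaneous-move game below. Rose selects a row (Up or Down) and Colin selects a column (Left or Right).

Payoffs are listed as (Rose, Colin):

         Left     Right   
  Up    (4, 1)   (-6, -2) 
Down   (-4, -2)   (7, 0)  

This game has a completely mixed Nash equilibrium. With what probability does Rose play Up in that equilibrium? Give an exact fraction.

2/5

Let x be the probability that Rose plays Up. In a completely mixed equilibrium, Colin must be indifferent between Left and Right.
Colin's expected payoff from Left is x − 2(1−x); from Right it is −2x.
Setting these equal: 3x − 2 = −2x, so x = 2/5.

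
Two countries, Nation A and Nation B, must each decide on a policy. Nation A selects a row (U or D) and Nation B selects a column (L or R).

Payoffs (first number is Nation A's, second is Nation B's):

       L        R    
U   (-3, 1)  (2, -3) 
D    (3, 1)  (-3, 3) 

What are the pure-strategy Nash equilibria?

none

(U, L): Nation A prefers D (3 > -3) — not an equilibrium.
(U, R): Nation B prefers L (1 > -3) — not an equilibrium.
(D, L): Nation B prefers R (3 > 1) — not an equilibrium.
(D, R): Nation A prefers U (2 > -3) — not an equilibrium.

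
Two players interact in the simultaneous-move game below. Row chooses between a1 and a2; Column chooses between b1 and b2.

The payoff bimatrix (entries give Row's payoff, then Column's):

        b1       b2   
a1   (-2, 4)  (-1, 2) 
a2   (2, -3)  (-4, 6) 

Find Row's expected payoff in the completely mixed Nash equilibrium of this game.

-10/7

First find y, the probability Column plays b1, from Row's indifference between a1 and a2: −2y − (1−y) = 2y − 4(1−y), giving y = 3/7.
Since Row is indifferent in equilibrium, Row's expected payoff equals the payoff from either row against (3/7, 4/7). Using a1: −2(3/7) − (4/7) = -10/7.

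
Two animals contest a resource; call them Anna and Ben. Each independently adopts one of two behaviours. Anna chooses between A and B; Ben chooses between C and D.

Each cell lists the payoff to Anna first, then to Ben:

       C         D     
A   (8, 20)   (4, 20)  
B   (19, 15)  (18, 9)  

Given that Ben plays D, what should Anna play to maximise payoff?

Against D, Anna earns 4 from A and 18 from B.
So B is the best response.

B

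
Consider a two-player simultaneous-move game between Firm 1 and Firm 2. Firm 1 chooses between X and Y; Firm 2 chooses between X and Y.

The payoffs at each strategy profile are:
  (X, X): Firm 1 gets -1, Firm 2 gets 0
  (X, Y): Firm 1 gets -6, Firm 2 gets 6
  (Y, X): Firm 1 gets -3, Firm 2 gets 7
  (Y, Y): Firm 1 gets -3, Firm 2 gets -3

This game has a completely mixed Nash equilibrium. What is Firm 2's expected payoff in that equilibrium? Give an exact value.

First find x, the probability Firm 1 plays X, from Firm 2's indifference between X and Y: 7(1−x) = 6x − 3(1−x), giving x = 5/8.
Since Firm 2 is indifferent in equilibrium, Firm 2's expected payoff equals the payoff from either column against (5/8, 3/8). Using X: 7(3/8) = 21/8.

21/8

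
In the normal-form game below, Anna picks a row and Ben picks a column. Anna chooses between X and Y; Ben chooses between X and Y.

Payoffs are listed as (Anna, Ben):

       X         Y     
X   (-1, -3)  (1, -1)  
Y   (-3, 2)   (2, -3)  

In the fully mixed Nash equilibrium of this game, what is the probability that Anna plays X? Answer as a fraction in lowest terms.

5/7

Let p be the probability that Anna plays X. In a completely mixed equilibrium, Ben must be indifferent between X and Y.
Ben's expected payoff from X is −3p + 2(1−p); from Y it is −p − 3(1−p).
Setting these equal: −5p + 2 = 2p − 3, so p = 5/7.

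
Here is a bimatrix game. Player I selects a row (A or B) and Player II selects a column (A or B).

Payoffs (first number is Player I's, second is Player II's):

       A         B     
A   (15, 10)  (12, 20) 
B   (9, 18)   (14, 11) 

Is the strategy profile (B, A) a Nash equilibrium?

At (B, A), Player I earns 9; switching to A would give 15, so Player I would deviate.
Player II earns 18; switching to B would give 11, so Player II has no profitable deviation.
Since at least one player can profitably deviate, this is not a Nash equilibrium.

No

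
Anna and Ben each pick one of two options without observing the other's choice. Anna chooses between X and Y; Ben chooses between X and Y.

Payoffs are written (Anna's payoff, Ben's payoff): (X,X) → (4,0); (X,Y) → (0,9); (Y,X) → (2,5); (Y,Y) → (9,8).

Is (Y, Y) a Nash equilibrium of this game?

Yes

At (Y, Y), Anna earns 9; switching to X would give 0, so Anna has no profitable deviation.
Ben earns 8; switching to X would give 5, so Ben has no profitable deviation.
Neither player can gain by a unilateral deviation, so this profile is a Nash equilibrium.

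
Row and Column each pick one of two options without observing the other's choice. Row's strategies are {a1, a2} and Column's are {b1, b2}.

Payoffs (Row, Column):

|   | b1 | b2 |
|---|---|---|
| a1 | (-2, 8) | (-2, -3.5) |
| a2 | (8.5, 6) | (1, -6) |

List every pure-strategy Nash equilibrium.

(a1, b1): Row prefers a2 (8.5 > -2) — not an equilibrium.
(a1, b2): Row prefers a2 (1 > -2); Column prefers b1 (8 > -3.5) — not an equilibrium.
(a2, b1): Row gets 8.5 ≥ -2 from a1, and Column gets 6 ≥ -6 from b2 — Nash equilibrium.
(a2, b2): Column prefers b1 (6 > -6) — not an equilibrium.

(a2, b1)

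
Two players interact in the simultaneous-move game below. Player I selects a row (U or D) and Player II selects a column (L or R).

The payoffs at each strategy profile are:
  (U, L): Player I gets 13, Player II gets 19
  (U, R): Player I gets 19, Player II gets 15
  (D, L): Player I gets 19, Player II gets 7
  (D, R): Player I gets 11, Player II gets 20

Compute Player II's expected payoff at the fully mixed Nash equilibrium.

275/17

First find x, the probability Player I plays U, from Player II's indifference between L and R: 19x + 7(1−x) = 15x + 20(1−x), giving x = 13/17.
Since Player II is indifferent in equilibrium, Player II's expected payoff equals the payoff from either column against (13/17, 4/17). Using L: 19(13/17) + 7(4/17) = 275/17.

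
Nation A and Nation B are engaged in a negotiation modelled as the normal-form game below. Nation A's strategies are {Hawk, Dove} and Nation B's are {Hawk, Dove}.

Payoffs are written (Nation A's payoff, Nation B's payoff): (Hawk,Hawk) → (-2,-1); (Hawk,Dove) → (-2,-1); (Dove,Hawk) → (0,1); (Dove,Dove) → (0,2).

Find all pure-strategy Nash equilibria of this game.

(Hawk, Hawk): Nation A prefers Dove (0 > -2) — not an equilibrium.
(Hawk, Dove): Nation A prefers Dove (0 > -2) — not an equilibrium.
(Dove, Hawk): Nation B prefers Dove (2 > 1) — not an equilibrium.
(Dove, Dove): Nation A gets 0 ≥ -2 from Hawk, and Nation B gets 2 ≥ 1 from Hawk — Nash equilibrium.

(Dove, Dove)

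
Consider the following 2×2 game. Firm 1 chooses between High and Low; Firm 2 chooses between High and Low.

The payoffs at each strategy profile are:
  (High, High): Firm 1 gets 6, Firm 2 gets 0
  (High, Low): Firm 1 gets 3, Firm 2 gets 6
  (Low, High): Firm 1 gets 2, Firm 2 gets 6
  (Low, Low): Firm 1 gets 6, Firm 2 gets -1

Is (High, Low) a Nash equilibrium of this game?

No

At (High, Low), Firm 1 earns 3; switching to Low would give 6, so Firm 1 would deviate.
Firm 2 earns 6; switching to High would give 0, so Firm 2 has no profitable deviation.
Since at least one player can profitably deviate, this is not a Nash equilibrium.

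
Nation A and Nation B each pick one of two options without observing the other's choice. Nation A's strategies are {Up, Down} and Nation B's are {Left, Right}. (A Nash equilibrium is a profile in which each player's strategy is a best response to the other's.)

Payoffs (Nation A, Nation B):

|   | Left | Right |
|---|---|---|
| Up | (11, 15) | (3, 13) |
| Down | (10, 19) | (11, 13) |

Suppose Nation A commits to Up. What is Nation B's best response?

Left

Against Up, Nation B earns 15 from Left and 13 from Right.
So Left is the best response.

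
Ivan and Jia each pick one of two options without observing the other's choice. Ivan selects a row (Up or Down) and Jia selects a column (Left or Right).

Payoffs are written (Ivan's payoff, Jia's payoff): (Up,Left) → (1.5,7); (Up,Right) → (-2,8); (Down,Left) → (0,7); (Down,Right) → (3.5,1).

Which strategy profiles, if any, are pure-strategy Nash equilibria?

none

(Up, Left): Jia prefers Right (8 > 7) — not an equilibrium.
(Up, Right): Ivan prefers Down (3.5 > -2) — not an equilibrium.
(Down, Left): Ivan prefers Up (1.5 > 0) — not an equilibrium.
(Down, Right): Jia prefers Left (7 > 1) — not an equilibrium.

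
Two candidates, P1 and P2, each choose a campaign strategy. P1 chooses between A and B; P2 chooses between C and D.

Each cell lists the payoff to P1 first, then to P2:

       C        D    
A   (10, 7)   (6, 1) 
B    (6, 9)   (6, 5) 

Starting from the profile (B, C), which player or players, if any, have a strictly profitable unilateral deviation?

P1 at (B, C) earns 6; deviating to A yields 10 — a strict improvement.
P2 earns 9; deviating to D yields 5 — not better.
Only P1 has a strictly profitable deviation.

P1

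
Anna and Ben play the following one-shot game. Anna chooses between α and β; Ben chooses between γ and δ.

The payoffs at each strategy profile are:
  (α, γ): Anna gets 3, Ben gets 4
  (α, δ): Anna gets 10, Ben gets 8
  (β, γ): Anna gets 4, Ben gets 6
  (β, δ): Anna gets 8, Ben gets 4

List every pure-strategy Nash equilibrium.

(α, δ) and (β, γ)

(α, γ): Anna prefers β (4 > 3); Ben prefers δ (8 > 4) — not an equilibrium.
(α, δ): Anna gets 10 ≥ 8 from β, and Ben gets 8 ≥ 4 from γ — Nash equilibrium.
(β, γ): Anna gets 4 ≥ 3 from α, and Ben gets 6 ≥ 4 from δ — Nash equilibrium.
(β, δ): Anna prefers α (10 > 8); Ben prefers γ (6 > 4) — not an equilibrium.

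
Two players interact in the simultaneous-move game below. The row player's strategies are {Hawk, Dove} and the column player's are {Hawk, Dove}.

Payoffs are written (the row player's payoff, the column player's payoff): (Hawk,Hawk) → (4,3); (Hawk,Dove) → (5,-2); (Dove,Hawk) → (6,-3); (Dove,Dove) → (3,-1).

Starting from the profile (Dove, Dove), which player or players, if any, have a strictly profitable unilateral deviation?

The row player at (Dove, Dove) earns 3; deviating to Hawk yields 5 — a strict improvement.
The column player earns -1; deviating to Hawk yields -3 — not better.
Only the row player has a strictly profitable deviation.

The row player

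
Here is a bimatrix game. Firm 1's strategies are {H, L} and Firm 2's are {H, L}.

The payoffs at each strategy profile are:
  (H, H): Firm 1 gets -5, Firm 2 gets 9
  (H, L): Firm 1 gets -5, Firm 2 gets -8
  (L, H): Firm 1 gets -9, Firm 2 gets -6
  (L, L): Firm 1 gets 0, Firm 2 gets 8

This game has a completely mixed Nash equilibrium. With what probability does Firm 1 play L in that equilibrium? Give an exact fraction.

Let p be the probability that Firm 1 plays H. In a completely mixed equilibrium, Firm 2 must be indifferent between H and L.
Firm 2's expected payoff from H is 9p − 6(1−p); from L it is −8p + 8(1−p).
Setting these equal: 15p − 6 = −16p + 8, so p = 14/31.
Therefore Firm 1 plays L with probability 1 − 14/31 = 17/31.

17/31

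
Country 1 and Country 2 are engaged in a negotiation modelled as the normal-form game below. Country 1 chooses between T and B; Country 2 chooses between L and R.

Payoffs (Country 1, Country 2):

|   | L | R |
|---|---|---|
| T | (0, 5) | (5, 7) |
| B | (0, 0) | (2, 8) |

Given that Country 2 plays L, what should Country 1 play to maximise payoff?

Against L, Country 1 earns 0 from T and 0 from B.
So either strategy is a best response.

either — both T and B are best responses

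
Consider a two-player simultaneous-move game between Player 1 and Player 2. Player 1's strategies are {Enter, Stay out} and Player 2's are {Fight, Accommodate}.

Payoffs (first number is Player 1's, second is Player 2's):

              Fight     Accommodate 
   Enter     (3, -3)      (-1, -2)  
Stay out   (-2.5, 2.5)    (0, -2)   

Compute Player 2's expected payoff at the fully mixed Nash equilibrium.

First find p, the probability Player 1 plays Enter, from Player 2's indifference between Fight and Accommodate: −3p + 2.5(1−p) = −2p − 2(1−p), giving p = 9/11.
Since Player 2 is indifferent in equilibrium, Player 2's expected payoff equals the payoff from either column against (9/11, 2/11). Using Fight: −3(9/11) + 2.5(2/11) = -2.

-2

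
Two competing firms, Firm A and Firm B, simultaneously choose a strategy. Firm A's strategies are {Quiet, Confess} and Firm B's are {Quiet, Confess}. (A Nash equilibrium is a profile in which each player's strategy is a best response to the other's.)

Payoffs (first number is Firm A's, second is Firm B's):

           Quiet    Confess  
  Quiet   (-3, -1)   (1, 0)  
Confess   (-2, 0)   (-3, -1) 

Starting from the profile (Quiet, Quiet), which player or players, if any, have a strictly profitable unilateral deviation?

Both

Firm A at (Quiet, Quiet) earns -3; deviating to Confess yields -2 — a strict improvement.
Firm B earns -1; deviating to Confess yields 0 — a strict improvement.
Both Firm A and Firm B have strictly profitable deviations.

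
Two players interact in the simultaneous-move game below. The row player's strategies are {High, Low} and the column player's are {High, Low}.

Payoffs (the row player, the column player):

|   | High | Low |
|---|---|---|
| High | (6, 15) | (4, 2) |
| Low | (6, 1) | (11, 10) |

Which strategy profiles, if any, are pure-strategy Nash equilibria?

(High, High) and (Low, Low)

(High, High): the row player gets 6 ≥ 6 from Low, and the column player gets 15 ≥ 2 from Low — Nash equilibrium.
(High, Low): the row player prefers Low (11 > 4); the column player prefers High (15 > 2) — not an equilibrium.
(Low, High): the column player prefers Low (10 > 1) — not an equilibrium.
(Low, Low): the row player gets 11 ≥ 4 from High, and the column player gets 10 ≥ 1 from High — Nash equilibrium.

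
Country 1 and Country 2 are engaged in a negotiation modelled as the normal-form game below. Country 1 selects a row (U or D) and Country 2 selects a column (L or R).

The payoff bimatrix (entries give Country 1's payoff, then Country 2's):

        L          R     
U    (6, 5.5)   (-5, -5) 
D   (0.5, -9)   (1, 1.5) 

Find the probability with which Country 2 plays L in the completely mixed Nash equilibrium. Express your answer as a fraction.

Let q be the probability that Country 2 plays L. In a completely mixed equilibrium, Country 1 must be indifferent between U and D.
Country 1's expected payoff from U is 6q − 5(1−q); from D it is 0.5q + (1−q).
Setting these equal: 11q − 5 = −0.5q + 1, so q = 12/23.

12/23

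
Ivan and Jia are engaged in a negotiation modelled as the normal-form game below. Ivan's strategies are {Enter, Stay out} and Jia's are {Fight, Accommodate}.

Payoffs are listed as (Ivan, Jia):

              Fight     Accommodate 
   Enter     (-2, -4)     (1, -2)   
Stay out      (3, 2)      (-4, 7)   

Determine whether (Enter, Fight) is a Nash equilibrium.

At (Enter, Fight), Ivan earns -2; switching to Stay out would give 3, so Ivan would deviate.
Jia earns -4; switching to Accommodate would give -2, so Jia would deviate.
Since at least one player can profitably deviate, this is not a Nash equilibrium.

No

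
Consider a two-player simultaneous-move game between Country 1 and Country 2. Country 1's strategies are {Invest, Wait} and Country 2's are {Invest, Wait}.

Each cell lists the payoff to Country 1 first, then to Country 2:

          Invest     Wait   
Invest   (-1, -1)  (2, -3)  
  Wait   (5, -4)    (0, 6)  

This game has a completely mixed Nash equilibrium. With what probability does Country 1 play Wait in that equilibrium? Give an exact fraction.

1/6

Let r be the probability that Country 1 plays Invest. In a completely mixed equilibrium, Country 2 must be indifferent between Invest and Wait.
Country 2's expected payoff from Invest is −r − 4(1−r); from Wait it is −3r + 6(1−r).
Setting these equal: 3r − 4 = −9r + 6, so r = 5/6.
Therefore Country 1 plays Wait with probability 1 − 5/6 = 1/6.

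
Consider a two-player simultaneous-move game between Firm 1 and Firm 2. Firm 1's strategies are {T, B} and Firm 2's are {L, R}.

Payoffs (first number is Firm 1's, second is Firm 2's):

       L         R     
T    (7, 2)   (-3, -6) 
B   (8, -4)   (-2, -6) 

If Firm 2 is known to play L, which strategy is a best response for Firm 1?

B

Against L, Firm 1 earns 7 from T and 8 from B.
So B is the best response.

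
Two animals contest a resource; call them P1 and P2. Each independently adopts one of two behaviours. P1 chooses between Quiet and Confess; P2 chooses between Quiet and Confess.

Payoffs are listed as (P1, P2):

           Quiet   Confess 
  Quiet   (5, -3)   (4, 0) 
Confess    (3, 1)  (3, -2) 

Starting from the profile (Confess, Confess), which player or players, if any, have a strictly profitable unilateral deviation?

Both

P1 at (Confess, Confess) earns 3; deviating to Quiet yields 4 — a strict improvement.
P2 earns -2; deviating to Quiet yields 1 — a strict improvement.
Both P1 and P2 have strictly profitable deviations.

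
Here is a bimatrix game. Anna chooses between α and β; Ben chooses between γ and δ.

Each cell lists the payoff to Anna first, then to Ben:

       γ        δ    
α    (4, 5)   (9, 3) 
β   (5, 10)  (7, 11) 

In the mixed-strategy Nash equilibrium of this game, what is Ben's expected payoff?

25/3

First find p, the probability Anna plays α, from Ben's indifference between γ and δ: 5p + 10(1−p) = 3p + 11(1−p), giving p = 1/3.
Since Ben is indifferent in equilibrium, Ben's expected payoff equals the payoff from either column against (1/3, 2/3). Using γ: 5(1/3) + 10(2/3) = 25/3.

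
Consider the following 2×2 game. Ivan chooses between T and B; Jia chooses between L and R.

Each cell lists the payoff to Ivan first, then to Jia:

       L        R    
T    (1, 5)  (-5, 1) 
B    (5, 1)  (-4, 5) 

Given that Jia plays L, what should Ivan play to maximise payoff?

B

Against L, Ivan earns 1 from T and 5 from B.
So B is the best response.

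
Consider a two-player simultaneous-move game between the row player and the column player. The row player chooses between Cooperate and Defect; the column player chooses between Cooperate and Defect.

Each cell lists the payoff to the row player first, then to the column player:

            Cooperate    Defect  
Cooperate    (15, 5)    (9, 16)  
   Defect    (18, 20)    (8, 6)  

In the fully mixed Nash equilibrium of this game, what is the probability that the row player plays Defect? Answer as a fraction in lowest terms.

Let x be the probability that the row player plays Cooperate. In a completely mixed equilibrium, the column player must be indifferent between Cooperate and Defect.
The column player's expected payoff from Cooperate is 5x + 20(1−x); from Defect it is 16x + 6(1−x).
Setting these equal: −15x + 20 = 10x + 6, so x = 14/25.
Therefore the row player plays Defect with probability 1 − 14/25 = 11/25.

11/25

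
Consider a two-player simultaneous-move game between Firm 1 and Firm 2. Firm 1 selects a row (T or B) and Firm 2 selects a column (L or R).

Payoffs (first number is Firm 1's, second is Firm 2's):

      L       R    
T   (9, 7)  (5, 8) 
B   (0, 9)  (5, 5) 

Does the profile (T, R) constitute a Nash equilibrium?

Yes

At (T, R), Firm 1 earns 5; switching to B would give 5, so Firm 1 has no profitable deviation.
Firm 2 earns 8; switching to L would give 7, so Firm 2 has no profitable deviation.
Neither player can gain by a unilateral deviation, so this profile is a Nash equilibrium.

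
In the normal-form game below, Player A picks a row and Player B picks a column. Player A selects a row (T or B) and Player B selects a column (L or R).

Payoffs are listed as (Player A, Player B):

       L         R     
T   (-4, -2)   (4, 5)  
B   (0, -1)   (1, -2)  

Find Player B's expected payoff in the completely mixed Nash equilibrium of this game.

First find x, the probability Player A plays T, from Player B's indifference between L and R: −2x − (1−x) = 5x − 2(1−x), giving x = 1/8.
Since Player B is indifferent in equilibrium, Player B's expected payoff equals the payoff from either column against (1/8, 7/8). Using L: −2(1/8) − (7/8) = -9/8.

-9/8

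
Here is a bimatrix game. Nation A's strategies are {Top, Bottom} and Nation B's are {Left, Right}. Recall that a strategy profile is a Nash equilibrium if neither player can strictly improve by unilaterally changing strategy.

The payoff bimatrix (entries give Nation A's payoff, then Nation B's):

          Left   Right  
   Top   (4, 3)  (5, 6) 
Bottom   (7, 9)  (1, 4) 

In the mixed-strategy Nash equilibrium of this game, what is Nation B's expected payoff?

First find x, the probability Nation A plays Top, from Nation B's indifference between Left and Right: 3x + 9(1−x) = 6x + 4(1−x), giving x = 5/8.
Since Nation B is indifferent in equilibrium, Nation B's expected payoff equals the payoff from either column against (5/8, 3/8). Using Left: 3(5/8) + 9(3/8) = 21/4.

21/4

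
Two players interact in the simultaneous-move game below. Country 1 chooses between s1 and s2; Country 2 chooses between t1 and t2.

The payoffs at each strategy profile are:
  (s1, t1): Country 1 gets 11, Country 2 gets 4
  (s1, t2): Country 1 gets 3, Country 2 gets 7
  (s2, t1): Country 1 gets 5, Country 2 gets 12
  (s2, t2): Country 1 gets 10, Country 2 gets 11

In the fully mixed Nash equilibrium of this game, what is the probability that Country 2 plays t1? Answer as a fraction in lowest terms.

Let y be the probability that Country 2 plays t1. In a completely mixed equilibrium, Country 1 must be indifferent between s1 and s2.
Country 1's expected payoff from s1 is 11y + 3(1−y); from s2 it is 5y + 10(1−y).
Setting these equal: 8y + 3 = −5y + 10, so y = 7/13.

7/13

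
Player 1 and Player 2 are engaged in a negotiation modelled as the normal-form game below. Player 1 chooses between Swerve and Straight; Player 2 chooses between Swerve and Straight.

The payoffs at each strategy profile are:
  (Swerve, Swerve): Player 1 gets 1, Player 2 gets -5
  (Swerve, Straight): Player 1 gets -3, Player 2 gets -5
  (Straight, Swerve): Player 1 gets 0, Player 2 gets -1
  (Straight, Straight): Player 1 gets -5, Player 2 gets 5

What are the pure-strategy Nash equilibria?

(Swerve, Swerve): Player 1 gets 1 ≥ 0 from Straight, and Player 2 gets -5 ≥ -5 from Straight — Nash equilibrium.
(Swerve, Straight): Player 1 gets -3 ≥ -5 from Straight, and Player 2 gets -5 ≥ -5 from Swerve — Nash equilibrium.
(Straight, Swerve): Player 1 prefers Swerve (1 > 0); Player 2 prefers Straight (5 > -1) — not an equilibrium.
(Straight, Straight): Player 1 prefers Swerve (-3 > -5) — not an equilibrium.

(Swerve, Swerve) and (Swerve, Straight)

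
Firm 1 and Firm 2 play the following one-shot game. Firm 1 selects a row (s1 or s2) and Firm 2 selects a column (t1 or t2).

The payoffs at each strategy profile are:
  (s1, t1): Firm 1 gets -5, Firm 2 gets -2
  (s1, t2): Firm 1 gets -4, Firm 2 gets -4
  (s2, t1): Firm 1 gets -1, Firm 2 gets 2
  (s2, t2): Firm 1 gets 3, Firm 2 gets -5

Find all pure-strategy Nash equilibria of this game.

(s1, t1): Firm 1 prefers s2 (-1 > -5) — not an equilibrium.
(s1, t2): Firm 1 prefers s2 (3 > -4); Firm 2 prefers t1 (-2 > -4) — not an equilibrium.
(s2, t1): Firm 1 gets -1 ≥ -5 from s1, and Firm 2 gets 2 ≥ -5 from t2 — Nash equilibrium.
(s2, t2): Firm 2 prefers t1 (2 > -5) — not an equilibrium.

(s2, t1)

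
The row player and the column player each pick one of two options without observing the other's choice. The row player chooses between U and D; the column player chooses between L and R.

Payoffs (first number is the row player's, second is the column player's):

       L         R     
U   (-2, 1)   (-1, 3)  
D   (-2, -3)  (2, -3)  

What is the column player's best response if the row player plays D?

Against D, the column player earns -3 from L and -3 from R.
So either strategy is a best response.

either — both L and R are best responses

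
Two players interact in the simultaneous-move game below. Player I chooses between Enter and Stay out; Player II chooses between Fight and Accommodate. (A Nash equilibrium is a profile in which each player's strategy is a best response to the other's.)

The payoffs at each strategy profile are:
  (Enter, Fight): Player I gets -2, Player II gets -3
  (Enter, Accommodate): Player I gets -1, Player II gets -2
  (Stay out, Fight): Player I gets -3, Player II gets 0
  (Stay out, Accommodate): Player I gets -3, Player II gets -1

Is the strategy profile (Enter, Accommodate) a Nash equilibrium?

Yes

At (Enter, Accommodate), Player I earns -1; switching to Stay out would give -3, so Player I has no profitable deviation.
Player II earns -2; switching to Fight would give -3, so Player II has no profitable deviation.
Neither player can gain by a unilateral deviation, so this profile is a Nash equilibrium.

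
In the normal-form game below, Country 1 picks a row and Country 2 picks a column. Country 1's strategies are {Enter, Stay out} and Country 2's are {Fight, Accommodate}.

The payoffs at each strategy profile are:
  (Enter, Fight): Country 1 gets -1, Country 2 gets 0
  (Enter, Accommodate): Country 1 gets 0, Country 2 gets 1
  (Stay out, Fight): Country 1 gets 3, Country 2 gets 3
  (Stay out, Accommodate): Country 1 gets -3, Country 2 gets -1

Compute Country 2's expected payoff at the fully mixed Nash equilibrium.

3/5

First find x, the probability Country 1 plays Enter, from Country 2's indifference between Fight and Accommodate: 3(1−x) = x − (1−x), giving x = 4/5.
Since Country 2 is indifferent in equilibrium, Country 2's expected payoff equals the payoff from either column against (4/5, 1/5). Using Fight: 3(1/5) = 3/5.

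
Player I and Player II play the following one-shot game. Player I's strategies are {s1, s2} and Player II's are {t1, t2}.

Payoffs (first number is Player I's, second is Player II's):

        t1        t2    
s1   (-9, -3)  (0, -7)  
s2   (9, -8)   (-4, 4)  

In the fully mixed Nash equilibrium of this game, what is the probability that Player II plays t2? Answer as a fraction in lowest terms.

Let y be the probability that Player II plays t1. In a completely mixed equilibrium, Player I must be indifferent between s1 and s2.
Player I's expected payoff from s1 is −9y; from s2 it is 9y − 4(1−y).
Setting these equal: −9y = 13y − 4, so y = 2/11.
Therefore Player II plays t2 with probability 1 − 2/11 = 9/11.

9/11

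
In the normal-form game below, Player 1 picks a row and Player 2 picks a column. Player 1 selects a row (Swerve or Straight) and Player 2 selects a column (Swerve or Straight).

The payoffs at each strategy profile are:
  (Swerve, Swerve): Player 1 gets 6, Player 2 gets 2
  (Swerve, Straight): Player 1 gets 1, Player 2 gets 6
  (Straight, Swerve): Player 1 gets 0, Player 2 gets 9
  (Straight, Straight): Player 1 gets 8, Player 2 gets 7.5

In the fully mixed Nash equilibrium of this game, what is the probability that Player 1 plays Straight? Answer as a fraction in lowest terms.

8/11

Let p be the probability that Player 1 plays Swerve. In a completely mixed equilibrium, Player 2 must be indifferent between Swerve and Straight.
Player 2's expected payoff from Swerve is 2p + 9(1−p); from Straight it is 6p + 7.5(1−p).
Setting these equal: −7p + 9 = −1.5p + 7.5, so p = 3/11.
Therefore Player 1 plays Straight with probability 1 − 3/11 = 8/11.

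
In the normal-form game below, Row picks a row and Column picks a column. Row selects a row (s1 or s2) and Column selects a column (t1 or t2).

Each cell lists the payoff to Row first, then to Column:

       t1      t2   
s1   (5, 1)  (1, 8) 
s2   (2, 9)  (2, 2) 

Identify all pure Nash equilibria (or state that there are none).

none

(s1, t1): Column prefers t2 (8 > 1) — not an equilibrium.
(s1, t2): Row prefers s2 (2 > 1) — not an equilibrium.
(s2, t1): Row prefers s1 (5 > 2) — not an equilibrium.
(s2, t2): Column prefers t1 (9 > 2) — not an equilibrium.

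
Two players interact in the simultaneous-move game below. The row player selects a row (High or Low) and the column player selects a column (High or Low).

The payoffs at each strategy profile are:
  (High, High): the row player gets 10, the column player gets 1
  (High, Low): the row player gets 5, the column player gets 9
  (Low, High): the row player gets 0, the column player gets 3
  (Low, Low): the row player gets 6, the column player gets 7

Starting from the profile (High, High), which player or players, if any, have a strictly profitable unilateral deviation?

The column player

The row player at (High, High) earns 10; deviating to Low yields 0 — not better.
The column player earns 1; deviating to Low yields 9 — a strict improvement.
Only the column player has a strictly profitable deviation.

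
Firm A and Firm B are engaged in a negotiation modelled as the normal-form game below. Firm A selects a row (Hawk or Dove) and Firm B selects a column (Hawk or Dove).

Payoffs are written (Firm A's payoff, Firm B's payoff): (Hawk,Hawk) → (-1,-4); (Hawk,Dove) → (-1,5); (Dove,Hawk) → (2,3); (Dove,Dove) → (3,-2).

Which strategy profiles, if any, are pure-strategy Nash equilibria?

(Dove, Hawk)

(Hawk, Hawk): Firm A prefers Dove (2 > -1); Firm B prefers Dove (5 > -4) — not an equilibrium.
(Hawk, Dove): Firm A prefers Dove (3 > -1) — not an equilibrium.
(Dove, Hawk): Firm A gets 2 ≥ -1 from Hawk, and Firm B gets 3 ≥ -2 from Dove — Nash equilibrium.
(Dove, Dove): Firm B prefers Hawk (3 > -2) — not an equilibrium.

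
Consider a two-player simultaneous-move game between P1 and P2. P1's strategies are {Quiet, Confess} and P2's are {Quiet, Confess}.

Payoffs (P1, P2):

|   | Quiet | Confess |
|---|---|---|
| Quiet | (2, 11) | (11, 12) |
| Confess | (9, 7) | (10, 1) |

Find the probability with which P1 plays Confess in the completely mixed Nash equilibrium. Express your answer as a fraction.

1/7

Let r be the probability that P1 plays Quiet. In a completely mixed equilibrium, P2 must be indifferent between Quiet and Confess.
P2's expected payoff from Quiet is 11r + 7(1−r); from Confess it is 12r + (1−r).
Setting these equal: 4r + 7 = 11r + 1, so r = 6/7.
Therefore P1 plays Confess with probability 1 − 6/7 = 1/7.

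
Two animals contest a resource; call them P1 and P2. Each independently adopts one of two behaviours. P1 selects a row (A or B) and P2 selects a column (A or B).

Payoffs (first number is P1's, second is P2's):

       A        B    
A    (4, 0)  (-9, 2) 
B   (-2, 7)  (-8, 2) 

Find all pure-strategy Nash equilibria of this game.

(A, A): P2 prefers B (2 > 0) — not an equilibrium.
(A, B): P1 prefers B (-8 > -9) — not an equilibrium.
(B, A): P1 prefers A (4 > -2) — not an equilibrium.
(B, B): P2 prefers A (7 > 2) — not an equilibrium.

none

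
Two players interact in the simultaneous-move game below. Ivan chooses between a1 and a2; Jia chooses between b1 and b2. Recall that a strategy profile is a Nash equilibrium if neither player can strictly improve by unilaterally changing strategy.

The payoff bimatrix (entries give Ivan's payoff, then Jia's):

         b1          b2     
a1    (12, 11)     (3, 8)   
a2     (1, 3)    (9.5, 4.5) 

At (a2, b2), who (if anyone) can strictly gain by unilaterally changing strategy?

Neither

Ivan at (a2, b2) earns 9.5; deviating to a1 yields 3 — not better.
Jia earns 4.5; deviating to b1 yields 3 — not better.
Neither player can strictly improve; the profile is a Nash equilibrium.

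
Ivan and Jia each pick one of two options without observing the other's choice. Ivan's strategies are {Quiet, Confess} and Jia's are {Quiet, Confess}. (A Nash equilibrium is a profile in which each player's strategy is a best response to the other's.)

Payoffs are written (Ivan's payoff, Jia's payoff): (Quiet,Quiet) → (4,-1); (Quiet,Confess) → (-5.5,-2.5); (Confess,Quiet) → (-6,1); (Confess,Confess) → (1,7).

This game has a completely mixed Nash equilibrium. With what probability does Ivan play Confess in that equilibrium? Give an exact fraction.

1/5

Let p be the probability that Ivan plays Quiet. In a completely mixed equilibrium, Jia must be indifferent between Quiet and Confess.
Jia's expected payoff from Quiet is −p + (1−p); from Confess it is −2.5p + 7(1−p).
Setting these equal: −2p + 1 = −9.5p + 7, so p = 4/5.
Therefore Ivan plays Confess with probability 1 − 4/5 = 1/5.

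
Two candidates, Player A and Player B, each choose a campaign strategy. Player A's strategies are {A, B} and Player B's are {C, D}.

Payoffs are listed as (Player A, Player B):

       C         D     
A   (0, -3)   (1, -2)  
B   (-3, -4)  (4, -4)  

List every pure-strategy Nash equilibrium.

(A, C): Player B prefers D (-2 > -3) — not an equilibrium.
(A, D): Player A prefers B (4 > 1) — not an equilibrium.
(B, C): Player A prefers A (0 > -3) — not an equilibrium.
(B, D): Player A gets 4 ≥ 1 from A, and Player B gets -4 ≥ -4 from C — Nash equilibrium.

(B, D)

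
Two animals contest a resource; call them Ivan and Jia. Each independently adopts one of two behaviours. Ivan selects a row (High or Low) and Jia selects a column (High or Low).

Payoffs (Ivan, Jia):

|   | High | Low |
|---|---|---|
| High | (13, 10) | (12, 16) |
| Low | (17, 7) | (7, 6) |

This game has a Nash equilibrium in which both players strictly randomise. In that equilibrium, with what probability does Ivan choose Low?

Let x be the probability that Ivan plays High. In a completely mixed equilibrium, Jia must be indifferent between High and Low.
Jia's expected payoff from High is 10x + 7(1−x); from Low it is 16x + 6(1−x).
Setting these equal: 3x + 7 = 10x + 6, so x = 1/7.
Therefore Ivan plays Low with probability 1 − 1/7 = 6/7.

6/7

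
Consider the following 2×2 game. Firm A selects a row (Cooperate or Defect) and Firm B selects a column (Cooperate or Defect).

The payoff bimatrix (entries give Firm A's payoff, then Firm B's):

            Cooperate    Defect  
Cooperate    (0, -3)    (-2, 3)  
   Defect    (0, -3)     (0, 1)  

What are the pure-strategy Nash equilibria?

(Cooperate, Cooperate): Firm B prefers Defect (3 > -3) — not an equilibrium.
(Cooperate, Defect): Firm A prefers Defect (0 > -2) — not an equilibrium.
(Defect, Cooperate): Firm B prefers Defect (1 > -3) — not an equilibrium.
(Defect, Defect): Firm A gets 0 ≥ -2 from Cooperate, and Firm B gets 1 ≥ -3 from Cooperate — Nash equilibrium.

(Defect, Defect)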